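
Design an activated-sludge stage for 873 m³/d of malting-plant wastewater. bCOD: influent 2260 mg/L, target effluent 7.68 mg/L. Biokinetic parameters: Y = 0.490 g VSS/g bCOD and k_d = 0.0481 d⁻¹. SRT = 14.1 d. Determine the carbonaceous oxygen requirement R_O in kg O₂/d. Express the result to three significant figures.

Correct the yield for decay: Y_obs = Y/(1 + k_d θ_c) = 0.490 / (1 + 0.0481 × 14.1) = 0.490 / 1.678 = 0.2920.
Q·(S₀ − S) = 873 × (2260 − 7.68) × 10⁻³ = 1966 kg/d removed.
P_X = Y_obs·Q·(S₀ − S) = 0.2920 × 1966 = 574.1 kg VSS/d.
R_O = Q·ΔS − 1.42 P_X = 1966 − 815.2 = 1151 kg O₂/d.

R_O ≈ 1150 kg O₂/d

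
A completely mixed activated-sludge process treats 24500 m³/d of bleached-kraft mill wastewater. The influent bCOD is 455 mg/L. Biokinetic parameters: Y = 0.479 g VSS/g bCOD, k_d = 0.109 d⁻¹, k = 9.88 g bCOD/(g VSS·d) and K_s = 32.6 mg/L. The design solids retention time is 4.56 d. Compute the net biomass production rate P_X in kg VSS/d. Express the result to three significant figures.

P_X ≈ 3550 kg VSS/d

For a completely mixed reactor with recycle the Lawrence–McCarty relation gives S = K_s·(1 + k_d·θ_c) / [θ_c·(Y·k − k_d) − 1] = 32.6 × (1 + 0.109 × 4.56) / [4.56 × (0.479 × 9.88 − 0.109) − 1] = 48.80 / 20.08 = 2.430 mg/L.
Correct the yield for decay: Y_obs = Y/(1 + k_d θ_c) = 0.479 / (1 + 0.109 × 4.56) = 0.479 / 1.497 = 0.3200.
Q·(S₀ − S) = 24500 × (455 − 2.43) × 10⁻³ = 11088 kg/d removed.
So the net sludge growth is P_X = 0.3200 × 11088 = 3548 kg VSS/d.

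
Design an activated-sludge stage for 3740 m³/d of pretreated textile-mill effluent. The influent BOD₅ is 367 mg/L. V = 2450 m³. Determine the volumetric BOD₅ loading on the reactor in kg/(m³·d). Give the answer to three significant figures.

L_v ≈ 0.560 kg BOD₅/(m³·d)

Volumetric loading L_v = Q·S₀ / V = 3740 × 367 g/m³ / 2450 m³ = 560.2 g/(m³·d) = 0.5602 kg BOD₅/(m³·d).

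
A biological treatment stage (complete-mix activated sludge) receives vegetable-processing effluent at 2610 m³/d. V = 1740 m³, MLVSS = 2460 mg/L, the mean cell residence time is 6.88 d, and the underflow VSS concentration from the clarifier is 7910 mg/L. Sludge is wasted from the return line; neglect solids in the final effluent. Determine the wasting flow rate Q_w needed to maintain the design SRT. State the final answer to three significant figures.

Q_w ≈ 78.7 m³/d

Wasting from the return line (neglecting effluent solids): Q_w = V·X / (θ_c·X_r) = 1740 × 2460 / (6.88 × 7910) = 78.65 m³/d.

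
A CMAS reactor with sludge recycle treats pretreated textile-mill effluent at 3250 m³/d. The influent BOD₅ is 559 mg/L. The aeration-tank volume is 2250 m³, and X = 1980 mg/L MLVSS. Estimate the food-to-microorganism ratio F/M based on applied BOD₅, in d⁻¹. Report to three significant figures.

F/M ≈ 0.408 d⁻¹

F/M = Q·S₀ / (V·X) = 3250 × 559 / (2250 × 1980) = 0.4078 g BOD₅·(g VSS·d)⁻¹.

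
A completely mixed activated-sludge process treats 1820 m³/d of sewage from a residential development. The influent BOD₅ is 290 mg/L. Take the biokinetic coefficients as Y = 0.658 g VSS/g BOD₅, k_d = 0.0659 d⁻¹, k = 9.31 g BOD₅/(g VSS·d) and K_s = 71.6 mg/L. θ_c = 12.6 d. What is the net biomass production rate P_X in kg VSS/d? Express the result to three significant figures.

From the Monod/SRT balance for a CMAS, S = K_s·(1+k_d θ_c)/[θ_c·(Y k − k_d) − 1] = 71.6 × (1 + 0.0659 × 12.6) / [12.6 × (0.658 × 9.31 − 0.0659) − 1] = 131.1 / 75.36 = 1.739 mg/L.
Y_obs = Y / (1 + k_d θ_c) = 0.658 / (1 + 0.0659 × 12.6) = 0.658 / 1.830 = 0.3595.
ΔS = 290 − 1.74 = 288.3 mg/L, so the substrate removal rate is 1820 × 288.3/1000 = 524.6 kg BOD₅/d.
So the net sludge growth is P_X = 0.3595 × 524.6 = 188.6 kg VSS/d.

P_X ≈ 189 kg VSS/d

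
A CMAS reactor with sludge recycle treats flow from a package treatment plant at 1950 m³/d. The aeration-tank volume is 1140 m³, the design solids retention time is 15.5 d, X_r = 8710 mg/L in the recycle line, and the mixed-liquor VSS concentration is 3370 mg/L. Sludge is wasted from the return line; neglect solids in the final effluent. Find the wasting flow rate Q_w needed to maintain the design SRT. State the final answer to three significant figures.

Q_w ≈ 28.5 m³/d

θ_c = V·X/(Q_w·X_r) when wasting from the recycle, so Q_w = V·X/(θ_c·X_r) = 1140 × 3370 / (15.5 × 8710) = 28.46 m³/d.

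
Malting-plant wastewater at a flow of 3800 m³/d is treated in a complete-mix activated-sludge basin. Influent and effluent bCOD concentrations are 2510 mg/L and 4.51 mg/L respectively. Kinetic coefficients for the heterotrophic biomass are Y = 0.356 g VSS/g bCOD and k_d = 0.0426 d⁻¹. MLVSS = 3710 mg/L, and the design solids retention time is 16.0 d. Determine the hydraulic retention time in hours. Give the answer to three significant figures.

Steady-state biomass mass balance: V·X·(1 + k_d·θ_c) = Y·Q·(S₀ − S)·θ_c, so V = 0.356 × 3800 × (2510 − 4.51) × 16.0 / [3710 × (1 + 0.0426 × 16.0)] = 5.42×10^7 / 6239 = 8693 m³.
τ = V/Q = 8693/3800 = 2.288 d, or 54.90 h.

τ ≈ 54.9 h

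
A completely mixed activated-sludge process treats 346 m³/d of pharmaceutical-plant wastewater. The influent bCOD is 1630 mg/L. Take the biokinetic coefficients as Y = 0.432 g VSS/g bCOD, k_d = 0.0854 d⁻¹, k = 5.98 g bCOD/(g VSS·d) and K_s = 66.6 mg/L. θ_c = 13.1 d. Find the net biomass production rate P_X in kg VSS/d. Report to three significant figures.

P_X ≈ 115 kg VSS/d

For a completely mixed reactor with recycle the Lawrence–McCarty relation gives S = K_s·(1 + k_d·θ_c) / [θ_c·(Y·k − k_d) − 1] = 66.6 × (1 + 0.0854 × 13.1) / [13.1 × (0.432 × 5.98 − 0.0854) − 1] = 141.1 / 31.72 = 4.448 mg/L.
Correct the yield for decay: Y_obs = Y/(1 + k_d θ_c) = 0.432 / (1 + 0.0854 × 13.1) = 0.432 / 2.119 = 0.2039.
Q·(S₀ − S) = 346 × (1630 − 4.45) × 10⁻³ = 562.4 kg/d removed.
So the net sludge growth is P_X = 0.2039 × 562.4 = 114.7 kg VSS/d.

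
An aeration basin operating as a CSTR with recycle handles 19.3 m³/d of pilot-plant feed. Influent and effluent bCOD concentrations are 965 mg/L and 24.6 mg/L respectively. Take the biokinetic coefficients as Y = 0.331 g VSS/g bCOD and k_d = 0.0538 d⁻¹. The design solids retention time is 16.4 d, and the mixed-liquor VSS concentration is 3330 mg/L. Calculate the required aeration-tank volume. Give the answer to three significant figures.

Rearranging the biomass balance for a CMAS with decay, V = Y·Q·ΔS·θ_c / [X·(1+k_d θ_c)] = 0.331 × 19.3 × (965 − 24.6) × 16.4 / [3330 × (1 + 0.0538 × 16.4)] = 9.85×10^4 / 6268 = 15.72 m³.

V ≈ 15.7 m³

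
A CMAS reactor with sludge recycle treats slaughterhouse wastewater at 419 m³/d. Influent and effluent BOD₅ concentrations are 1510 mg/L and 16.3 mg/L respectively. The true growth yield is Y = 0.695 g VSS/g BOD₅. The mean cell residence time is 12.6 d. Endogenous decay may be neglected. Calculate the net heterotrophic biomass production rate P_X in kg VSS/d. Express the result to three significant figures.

P_X ≈ 435 kg VSS/d

No decay correction is needed, so Y_obs = Y = 0.695.
Mass of BOD₅ removed per day: Q(S₀ − S) = 419 × 1494 g/m³ = 625.9 kg/d.
Net biomass production P_X = Y_obs × Q·(S₀ − S) = 0.6950 × 625.9 = 435.0 kg VSS/d.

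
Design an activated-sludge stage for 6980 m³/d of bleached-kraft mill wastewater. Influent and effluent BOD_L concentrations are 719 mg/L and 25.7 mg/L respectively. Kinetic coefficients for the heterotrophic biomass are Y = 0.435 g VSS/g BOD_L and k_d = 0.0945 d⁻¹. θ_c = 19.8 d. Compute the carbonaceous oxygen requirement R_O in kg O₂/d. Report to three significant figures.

R_O ≈ 3800 kg O₂/d

Observed yield with endogenous decay: Y_obs = Y / (1 + k_d·θ_c) = 0.435 / (1 + 0.0945 × 19.8) = 0.435 / 2.871 = 0.1515 g VSS/g BOD_L.
Substrate removed = Q·(S₀ − S) = 6980 m³/d × (719 − 25.7) g/m³ = 4.84×10^6 g/d = 4839 kg/d.
Biomass synthesised: P_X = Y_obs × 4839 = 733.2 kg VSS/d.
R_O = Q·(S₀ − S) − 1.42·P_X = 4839 − 1.42 × 733.2 = 3798 kg O₂/d.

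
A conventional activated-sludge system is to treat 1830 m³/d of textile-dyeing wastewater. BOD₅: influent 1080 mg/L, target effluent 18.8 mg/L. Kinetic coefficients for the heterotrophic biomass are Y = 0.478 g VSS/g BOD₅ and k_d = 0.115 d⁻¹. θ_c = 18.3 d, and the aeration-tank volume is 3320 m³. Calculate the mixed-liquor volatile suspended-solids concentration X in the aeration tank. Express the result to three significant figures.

X ≈ 1650 mg/L

Solving the biomass balance for X: X = Y Q (S₀−S) θ_c / [V (1+k_d θ_c)] = 0.478 × 1830 × (1080 − 18.8) × 18.3 / [3320 × (1 + 0.115 × 18.3)] = 1648 mg/L.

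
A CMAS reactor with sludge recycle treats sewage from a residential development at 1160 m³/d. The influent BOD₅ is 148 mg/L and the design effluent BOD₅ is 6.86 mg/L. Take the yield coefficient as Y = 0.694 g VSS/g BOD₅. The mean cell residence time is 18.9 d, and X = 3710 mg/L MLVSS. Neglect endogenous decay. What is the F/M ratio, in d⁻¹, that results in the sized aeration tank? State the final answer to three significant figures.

Biomass mass balance (decay neglected): V·X = Y·Q·(S₀ − S)·θ_c, so V = 0.694 × 1160 × (148 − 6.86) × 18.9 / 3710 = 578.8 m³.
Food-to-microorganism ratio F/M = Q S₀ / (V X) = 1160 × 148 / (578.8 × 3710) = 0.07994 d⁻¹.

F/M ≈ 0.0799 d⁻¹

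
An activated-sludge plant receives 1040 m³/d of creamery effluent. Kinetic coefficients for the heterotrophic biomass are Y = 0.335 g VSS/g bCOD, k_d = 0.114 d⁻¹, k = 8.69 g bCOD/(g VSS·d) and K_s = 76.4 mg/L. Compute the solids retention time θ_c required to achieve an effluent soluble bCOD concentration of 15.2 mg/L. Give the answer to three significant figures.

From 1/θ_c = Y·k·S/(K_s + S) − k_d: Y·k·S/(K_s+S) = 0.335 × 8.69 × 15.2 / (76.4 + 15.2) = 0.4831 d⁻¹.
1/θ_c = 0.4831 − 0.114 = 0.3691 d⁻¹, so θ_c = 2.709 d.

θ_c ≈ 2.71 d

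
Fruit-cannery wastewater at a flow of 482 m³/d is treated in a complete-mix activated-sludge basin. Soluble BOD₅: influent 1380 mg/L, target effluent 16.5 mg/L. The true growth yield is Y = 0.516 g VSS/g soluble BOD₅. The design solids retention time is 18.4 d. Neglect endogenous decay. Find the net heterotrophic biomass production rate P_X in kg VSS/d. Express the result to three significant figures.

With endogenous decay neglected, the observed yield equals the true yield: Y_obs = Y = 0.516 g VSS/g soluble BOD₅.
Substrate removed = Q·(S₀ − S) = 482 m³/d × (1380 − 16.5) g/m³ = 6.57×10^5 g/d = 657.2 kg/d.
So the net sludge growth is P_X = 0.5160 × 657.2 = 339.1 kg VSS/d.

P_X ≈ 339 kg VSS/d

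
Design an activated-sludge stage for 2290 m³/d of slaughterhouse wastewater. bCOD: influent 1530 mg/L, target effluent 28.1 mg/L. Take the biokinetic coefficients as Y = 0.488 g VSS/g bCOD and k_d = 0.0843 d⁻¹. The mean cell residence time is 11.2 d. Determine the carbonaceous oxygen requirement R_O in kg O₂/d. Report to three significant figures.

Correct the yield for decay: Y_obs = Y/(1 + k_d θ_c) = 0.488 / (1 + 0.0843 × 11.2) = 0.488 / 1.944 = 0.2510.
ΔS = 1530 − 28.1 = 1502 mg/L, so the substrate removal rate is 2290 × 1502/1000 = 3439 kg bCOD/d.
P_X = Y_obs·Q·(S₀ − S) = 0.2510 × 3439 = 863.3 kg VSS/d.
R_O = Q·ΔS − 1.42 P_X = 3439 − 1226 = 2213 kg O₂/d.

R_O ≈ 2210 kg O₂/d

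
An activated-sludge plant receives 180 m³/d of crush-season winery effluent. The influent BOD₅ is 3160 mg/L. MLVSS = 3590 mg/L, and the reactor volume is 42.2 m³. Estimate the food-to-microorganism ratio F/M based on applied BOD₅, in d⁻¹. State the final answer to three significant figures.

F/M ≈ 3.75 d⁻¹

F/M = applied load / biomass = Q·S₀/(V·X) = 180 × 3160 / (42.20 × 3590) = 3.755 d⁻¹.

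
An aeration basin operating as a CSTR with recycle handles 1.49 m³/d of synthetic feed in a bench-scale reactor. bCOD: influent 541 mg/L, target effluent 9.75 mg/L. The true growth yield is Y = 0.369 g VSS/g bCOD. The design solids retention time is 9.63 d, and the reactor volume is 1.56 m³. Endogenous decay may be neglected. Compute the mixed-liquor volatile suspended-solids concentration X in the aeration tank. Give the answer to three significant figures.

X ≈ 1800 mg/L

X = Y·Q·ΔS·θ_c / V = 0.369 × 1.49 × (541 − 9.75) × 9.63 / 1.56 = 1803 mg/L.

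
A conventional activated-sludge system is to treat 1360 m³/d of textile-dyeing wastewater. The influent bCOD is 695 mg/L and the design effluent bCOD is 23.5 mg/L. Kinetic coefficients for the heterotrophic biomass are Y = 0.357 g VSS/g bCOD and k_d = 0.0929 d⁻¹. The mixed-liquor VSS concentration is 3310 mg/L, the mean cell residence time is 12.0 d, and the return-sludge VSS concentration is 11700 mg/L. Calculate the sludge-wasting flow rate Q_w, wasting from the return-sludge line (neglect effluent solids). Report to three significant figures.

Q_w ≈ 13.2 m³/d

From the SRT design equation V = Y Q (S₀−S) θ_c / [X (1 + k_d θ_c)] = 0.357 × 1360 × (695 − 23.5) × 12.0 / [3310 × (1 + 0.0929 × 12.0)] = 3.91×10^6 / 7000 = 558.9 m³.
Wasting from the return line (neglecting effluent solids): Q_w = V·X / (θ_c·X_r) = 558.9 × 3310 / (12.0 × 11700) = 13.18 m³/d.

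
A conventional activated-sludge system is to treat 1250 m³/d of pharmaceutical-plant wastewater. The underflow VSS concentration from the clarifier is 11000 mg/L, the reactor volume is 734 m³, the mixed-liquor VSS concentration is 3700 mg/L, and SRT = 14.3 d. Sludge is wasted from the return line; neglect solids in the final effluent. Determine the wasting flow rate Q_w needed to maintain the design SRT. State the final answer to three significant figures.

Q_w ≈ 17.3 m³/d

Wasting from the return line (neglecting effluent solids): Q_w = V·X / (θ_c·X_r) = 734.0 × 3700 / (14.3 × 11000) = 17.27 m³/d.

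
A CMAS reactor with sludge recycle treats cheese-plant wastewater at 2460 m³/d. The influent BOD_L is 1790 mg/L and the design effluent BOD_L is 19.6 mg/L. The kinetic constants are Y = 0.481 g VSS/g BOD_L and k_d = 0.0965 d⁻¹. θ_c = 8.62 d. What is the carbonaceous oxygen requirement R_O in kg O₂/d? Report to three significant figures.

R_O ≈ 2730 kg O₂/d

Y_obs = Y / (1 + k_d θ_c) = 0.481 / (1 + 0.0965 × 8.62) = 0.481 / 1.832 = 0.2626.
Mass of BOD_L removed per day: Q(S₀ − S) = 2460 × 1770 g/m³ = 4355 kg/d.
P_X = Y_obs·Q·(S₀ − S) = 0.2626 × 4355 = 1144 kg VSS/d.
Carbonaceous O₂ demand = substrate oxidised − cell-mass equivalent = 4355 − 1.42 × 1144 = 2731 kg O₂/d.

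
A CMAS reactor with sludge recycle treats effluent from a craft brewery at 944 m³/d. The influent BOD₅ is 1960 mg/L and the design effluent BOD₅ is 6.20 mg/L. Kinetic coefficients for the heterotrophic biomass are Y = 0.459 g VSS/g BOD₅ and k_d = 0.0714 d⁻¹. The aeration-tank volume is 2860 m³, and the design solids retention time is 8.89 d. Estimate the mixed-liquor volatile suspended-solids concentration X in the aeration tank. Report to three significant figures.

X ≈ 1610 mg/L

From V·X·(1 + k_d·θ_c) = Y·Q·(S₀ − S)·θ_c: X = 0.459 × 944 × (1960 − 6.20) × 8.89 / [2860 × (1 + 0.0714 × 8.89)] = 1610 mg/L.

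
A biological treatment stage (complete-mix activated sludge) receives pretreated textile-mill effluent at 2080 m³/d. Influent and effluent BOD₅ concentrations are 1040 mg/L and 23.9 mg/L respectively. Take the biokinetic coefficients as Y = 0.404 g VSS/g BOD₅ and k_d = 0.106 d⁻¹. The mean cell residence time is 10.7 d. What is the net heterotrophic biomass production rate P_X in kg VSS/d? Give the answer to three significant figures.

Y_obs = Y / (1 + k_d θ_c) = 0.404 / (1 + 0.106 × 10.7) = 0.404 / 2.134 = 0.1893.
ΔS = 1040 − 23.9 = 1016 mg/L, so the substrate removal rate is 2080 × 1016/1000 = 2113 kg BOD₅/d.
So the net sludge growth is P_X = 0.1893 × 2113 = 400.1 kg VSS/d.

P_X ≈ 400 kg VSS/d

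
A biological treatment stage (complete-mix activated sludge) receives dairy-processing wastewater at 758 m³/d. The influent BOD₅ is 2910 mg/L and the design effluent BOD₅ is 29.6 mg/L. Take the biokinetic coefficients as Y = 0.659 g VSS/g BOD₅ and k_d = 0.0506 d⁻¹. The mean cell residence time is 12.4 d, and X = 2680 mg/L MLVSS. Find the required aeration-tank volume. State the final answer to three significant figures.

V ≈ 4090 m³

Rearranging the biomass balance for a CMAS with decay, V = Y·Q·ΔS·θ_c / [X·(1+k_d θ_c)] = 0.659 × 758 × (2910 − 29.6) × 12.4 / [2680 × (1 + 0.0506 × 12.4)] = 1.78×10^7 / 4362 = 4091 m³.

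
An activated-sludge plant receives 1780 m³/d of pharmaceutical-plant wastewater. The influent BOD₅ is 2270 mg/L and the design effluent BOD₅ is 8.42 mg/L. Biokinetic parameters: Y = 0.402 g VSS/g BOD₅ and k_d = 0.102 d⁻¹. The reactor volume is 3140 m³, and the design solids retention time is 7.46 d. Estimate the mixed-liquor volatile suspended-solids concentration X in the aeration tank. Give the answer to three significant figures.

From V·X·(1 + k_d·θ_c) = Y·Q·(S₀ − S)·θ_c: X = 0.402 × 1780 × (2270 − 8.42) × 7.46 / [3140 × (1 + 0.102 × 7.46)] = 2183 mg/L.

X ≈ 2180 mg/L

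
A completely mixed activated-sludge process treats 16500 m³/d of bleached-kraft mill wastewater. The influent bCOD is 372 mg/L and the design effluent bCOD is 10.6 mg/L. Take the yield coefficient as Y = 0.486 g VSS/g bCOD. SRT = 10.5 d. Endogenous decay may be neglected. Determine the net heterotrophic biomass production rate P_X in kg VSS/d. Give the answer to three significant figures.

P_X ≈ 2900 kg VSS/d

Since k_d ≈ 0, Y_obs = Y = 0.486 g VSS/g bCOD.
Q·(S₀ − S) = 16500 × (372 − 10.6) × 10⁻³ = 5963 kg/d removed.
So the net sludge growth is P_X = 0.4860 × 5963 = 2898 kg VSS/d.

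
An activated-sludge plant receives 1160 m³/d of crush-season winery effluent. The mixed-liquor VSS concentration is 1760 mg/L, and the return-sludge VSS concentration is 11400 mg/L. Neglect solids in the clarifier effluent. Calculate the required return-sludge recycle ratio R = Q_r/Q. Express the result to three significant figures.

R ≈ 0.183

R = Q_r/Q = X/(X_r − X) = 1760 / (11400 − 1760) = 0.1826.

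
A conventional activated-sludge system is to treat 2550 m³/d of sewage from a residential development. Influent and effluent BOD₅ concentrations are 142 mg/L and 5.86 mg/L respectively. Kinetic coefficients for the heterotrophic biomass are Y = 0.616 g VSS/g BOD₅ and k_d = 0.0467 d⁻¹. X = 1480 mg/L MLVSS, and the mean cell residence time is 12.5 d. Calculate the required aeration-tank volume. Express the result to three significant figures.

V ≈ 1140 m³

Steady-state biomass mass balance: V·X·(1 + k_d·θ_c) = Y·Q·(S₀ − S)·θ_c, so V = 0.616 × 2550 × (142 − 5.86) × 12.5 / [1480 × (1 + 0.0467 × 12.5)] = 2.67×10^6 / 2344 = 1140 m³.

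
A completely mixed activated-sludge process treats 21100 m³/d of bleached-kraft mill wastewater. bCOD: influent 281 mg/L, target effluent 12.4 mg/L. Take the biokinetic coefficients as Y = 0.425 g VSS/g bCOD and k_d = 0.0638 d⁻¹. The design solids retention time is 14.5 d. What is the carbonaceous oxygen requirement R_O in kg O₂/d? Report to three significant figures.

Correct the yield for decay: Y_obs = Y/(1 + k_d θ_c) = 0.425 / (1 + 0.0638 × 14.5) = 0.425 / 1.925 = 0.2208.
ΔS = 281 − 12.4 = 268.6 mg/L, so the substrate removal rate is 21100 × 268.6/1000 = 5667 kg bCOD/d.
Net sludge production P_X = 0.2208 × 5667 = 1251 kg VSS/d.
R_O = Q·ΔS − 1.42 P_X = 5667 − 1777 = 3891 kg O₂/d.

R_O ≈ 3890 kg O₂/d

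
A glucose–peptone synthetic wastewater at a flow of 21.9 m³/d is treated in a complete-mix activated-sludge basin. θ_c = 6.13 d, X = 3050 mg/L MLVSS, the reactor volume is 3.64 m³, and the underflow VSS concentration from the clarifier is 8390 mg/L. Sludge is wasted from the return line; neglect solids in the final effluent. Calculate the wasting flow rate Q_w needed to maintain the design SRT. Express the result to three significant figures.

θ_c = V·X/(Q_w·X_r) when wasting from the recycle, so Q_w = V·X/(θ_c·X_r) = 3.640 × 3050 / (6.13 × 8390) = 0.2159 m³/d.

Q_w ≈ 0.216 m³/d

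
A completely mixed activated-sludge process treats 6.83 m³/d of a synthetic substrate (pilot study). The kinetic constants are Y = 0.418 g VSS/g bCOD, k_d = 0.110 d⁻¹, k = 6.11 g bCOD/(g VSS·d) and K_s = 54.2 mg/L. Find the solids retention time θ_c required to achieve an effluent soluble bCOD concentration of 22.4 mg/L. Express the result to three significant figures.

θ_c ≈ 1.57 d

From 1/θ_c = Y·k·S/(K_s + S) − k_d: Y·k·S/(K_s+S) = 0.418 × 6.11 × 22.4 / (54.2 + 22.4) = 0.7469 d⁻¹.
Then 1/θ_c = μ − k_d = 0.7469 − 0.110 = 0.6369 d⁻¹, giving θ_c = 1.570 d.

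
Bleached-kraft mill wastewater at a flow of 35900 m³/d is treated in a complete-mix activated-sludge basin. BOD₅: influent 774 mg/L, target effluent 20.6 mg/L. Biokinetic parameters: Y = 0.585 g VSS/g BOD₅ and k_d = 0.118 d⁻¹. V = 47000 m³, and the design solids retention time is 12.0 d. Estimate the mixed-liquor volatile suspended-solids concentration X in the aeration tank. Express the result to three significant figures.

X = Y·Q·ΔS·θ_c / [V·(1 + k_d θ_c)] = 0.585 × 35900 × (774 − 20.6) × 12.0 / [47000 × (1 + 0.118 × 12.0)] = 1672 mg/L.

X ≈ 1670 mg/L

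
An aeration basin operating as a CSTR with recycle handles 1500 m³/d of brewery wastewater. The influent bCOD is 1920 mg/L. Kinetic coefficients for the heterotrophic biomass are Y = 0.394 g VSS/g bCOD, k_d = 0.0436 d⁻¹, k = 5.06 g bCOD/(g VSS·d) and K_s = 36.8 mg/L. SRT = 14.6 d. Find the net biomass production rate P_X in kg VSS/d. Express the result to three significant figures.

P_X ≈ 693 kg VSS/d

Effluent substrate depends only on kinetics and SRT: S = K_s(1 + k_d θ_c) / [θ_c(Yk − k_d) − 1] = 36.8 × (1 + 0.0436 × 14.6) / [14.6 × (0.394 × 5.06 − 0.0436) − 1] = 60.23 / 27.47 = 2.192 mg/L.
Y_obs = Y / (1 + k_d θ_c) = 0.394 / (1 + 0.0436 × 14.6) = 0.394 / 1.637 = 0.2407.
ΔS = 1920 − 2.19 = 1918 mg/L, so the substrate removal rate is 1500 × 1918/1000 = 2877 kg bCOD/d.
Net biomass production P_X = Y_obs × Q·(S₀ − S) = 0.2407 × 2877 = 692.6 kg VSS/d.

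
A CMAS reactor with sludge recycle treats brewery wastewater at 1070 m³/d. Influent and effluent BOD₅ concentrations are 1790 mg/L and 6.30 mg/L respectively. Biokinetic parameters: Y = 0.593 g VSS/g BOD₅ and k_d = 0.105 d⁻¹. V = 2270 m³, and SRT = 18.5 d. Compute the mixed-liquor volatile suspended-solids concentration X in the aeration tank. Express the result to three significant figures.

X ≈ 3130 mg/L

Solving the biomass balance for X: X = Y Q (S₀−S) θ_c / [V (1+k_d θ_c)] = 0.593 × 1070 × (1790 − 6.30) × 18.5 / [2270 × (1 + 0.105 × 18.5)] = 3135 mg/L.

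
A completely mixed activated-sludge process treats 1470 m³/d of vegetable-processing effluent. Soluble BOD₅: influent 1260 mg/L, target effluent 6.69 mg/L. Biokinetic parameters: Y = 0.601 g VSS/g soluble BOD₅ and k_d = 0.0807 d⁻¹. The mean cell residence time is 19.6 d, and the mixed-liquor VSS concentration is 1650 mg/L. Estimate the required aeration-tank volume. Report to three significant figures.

Rearranging the biomass balance for a CMAS with decay, V = Y·Q·ΔS·θ_c / [X·(1+k_d θ_c)] = 0.601 × 1470 × (1260 − 6.69) × 19.6 / [1650 × (1 + 0.0807 × 19.6)] = 2.17×10^7 / 4260 = 5095 m³.

V ≈ 5090 m³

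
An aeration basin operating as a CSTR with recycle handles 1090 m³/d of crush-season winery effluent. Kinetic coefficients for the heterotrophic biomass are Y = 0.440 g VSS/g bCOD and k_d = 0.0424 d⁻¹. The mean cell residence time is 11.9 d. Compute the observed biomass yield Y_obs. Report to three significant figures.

Y_obs ≈ 0.292 g VSS/g bCOD

Y_obs = Y / (1 + k_d θ_c) = 0.440 / (1 + 0.0424 × 11.9) = 0.440 / 1.505 = 0.2924.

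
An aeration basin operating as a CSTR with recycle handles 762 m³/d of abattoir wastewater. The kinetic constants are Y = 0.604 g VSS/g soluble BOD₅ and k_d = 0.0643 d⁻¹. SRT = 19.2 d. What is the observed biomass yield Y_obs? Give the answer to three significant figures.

Y_obs ≈ 0.270 g VSS/g soluble BOD₅

The observed yield is Y_obs = Y/(1 + k_d·θ_c) = 0.604 / (1 + 0.0643 × 19.2) = 0.604 / 2.235 = 0.2703 g VSS per g soluble BOD₅ removed.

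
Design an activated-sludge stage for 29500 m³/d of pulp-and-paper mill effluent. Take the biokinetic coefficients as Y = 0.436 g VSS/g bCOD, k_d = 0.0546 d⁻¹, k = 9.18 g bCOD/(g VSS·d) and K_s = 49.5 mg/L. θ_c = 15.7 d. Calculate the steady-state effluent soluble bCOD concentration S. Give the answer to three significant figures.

S ≈ 1.51 mg/L

From the Monod/SRT balance for a CMAS, S = K_s·(1+k_d θ_c)/[θ_c·(Y k − k_d) − 1] = 49.5 × (1 + 0.0546 × 15.7) / [15.7 × (0.436 × 9.18 − 0.0546) − 1] = 91.93 / 60.98 = 1.508 mg/L.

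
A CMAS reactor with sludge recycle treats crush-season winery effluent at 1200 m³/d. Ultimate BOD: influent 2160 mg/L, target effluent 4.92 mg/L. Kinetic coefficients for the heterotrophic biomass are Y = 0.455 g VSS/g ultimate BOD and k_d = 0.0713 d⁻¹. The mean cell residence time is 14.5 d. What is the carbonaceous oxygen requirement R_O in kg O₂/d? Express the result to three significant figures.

Y_obs = Y / (1 + k_d θ_c) = 0.455 / (1 + 0.0713 × 14.5) = 0.455 / 2.034 = 0.2237.
ΔS = 2160 − 4.92 = 2155 mg/L, so the substrate removal rate is 1200 × 2155/1000 = 2586 kg ultimate BOD/d.
Net sludge production P_X = 0.2237 × 2586 = 578.5 kg VSS/d.
R_O = Q·ΔS − 1.42 P_X = 2586 − 821.5 = 1765 kg O₂/d.

R_O ≈ 1760 kg O₂/d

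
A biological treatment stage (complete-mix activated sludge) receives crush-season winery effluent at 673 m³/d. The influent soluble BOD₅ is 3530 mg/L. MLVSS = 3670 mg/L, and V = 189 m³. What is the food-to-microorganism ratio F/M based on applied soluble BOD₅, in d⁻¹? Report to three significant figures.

F/M = applied load / biomass = Q·S₀/(V·X) = 673 × 3530 / (189.0 × 3670) = 3.425 d⁻¹.

F/M ≈ 3.43 d⁻¹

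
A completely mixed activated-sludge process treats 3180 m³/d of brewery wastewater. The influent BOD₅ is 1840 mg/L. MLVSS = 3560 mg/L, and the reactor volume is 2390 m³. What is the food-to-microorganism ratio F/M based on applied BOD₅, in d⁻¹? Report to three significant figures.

F/M ≈ 0.688 d⁻¹

Food-to-microorganism ratio F/M = Q S₀ / (V X) = 3180 × 1840 / (2390 × 3560) = 0.6877 d⁻¹.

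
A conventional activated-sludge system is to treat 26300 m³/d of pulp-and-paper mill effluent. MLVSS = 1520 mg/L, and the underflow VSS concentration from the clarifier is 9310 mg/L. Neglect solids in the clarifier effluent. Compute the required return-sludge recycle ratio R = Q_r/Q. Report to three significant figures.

R ≈ 0.195

Mass balance around the secondary clarifier (neglecting effluent solids): R = X / (X_r − X) = 1520 / (9310 − 1520) = 0.1951.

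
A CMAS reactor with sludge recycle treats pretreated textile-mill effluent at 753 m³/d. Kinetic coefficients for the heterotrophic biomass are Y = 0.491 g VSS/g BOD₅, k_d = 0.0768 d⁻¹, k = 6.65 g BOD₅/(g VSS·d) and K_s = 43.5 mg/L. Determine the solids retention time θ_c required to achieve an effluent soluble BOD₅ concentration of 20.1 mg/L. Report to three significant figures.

θ_c ≈ 1.05 d

From 1/θ_c = Y·k·S/(K_s + S) − k_d: Y·k·S/(K_s+S) = 0.491 × 6.65 × 20.1 / (43.5 + 20.1) = 1.032 d⁻¹.
Then 1/θ_c = μ − k_d = 1.032 − 0.0768 = 0.9551 d⁻¹, giving θ_c = 1.047 d.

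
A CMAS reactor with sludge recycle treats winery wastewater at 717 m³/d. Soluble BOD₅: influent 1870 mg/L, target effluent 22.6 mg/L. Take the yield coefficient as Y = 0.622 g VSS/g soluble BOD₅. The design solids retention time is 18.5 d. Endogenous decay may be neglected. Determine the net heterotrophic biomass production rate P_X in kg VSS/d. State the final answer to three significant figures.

P_X ≈ 824 kg VSS/d

Since k_d ≈ 0, Y_obs = Y = 0.622 g VSS/g soluble BOD₅.
ΔS = 1870 − 22.6 = 1847 mg/L, so the substrate removal rate is 717 × 1847/1000 = 1325 kg soluble BOD₅/d.
Net biomass production P_X = Y_obs × Q·(S₀ − S) = 0.6220 × 1325 = 823.9 kg VSS/d.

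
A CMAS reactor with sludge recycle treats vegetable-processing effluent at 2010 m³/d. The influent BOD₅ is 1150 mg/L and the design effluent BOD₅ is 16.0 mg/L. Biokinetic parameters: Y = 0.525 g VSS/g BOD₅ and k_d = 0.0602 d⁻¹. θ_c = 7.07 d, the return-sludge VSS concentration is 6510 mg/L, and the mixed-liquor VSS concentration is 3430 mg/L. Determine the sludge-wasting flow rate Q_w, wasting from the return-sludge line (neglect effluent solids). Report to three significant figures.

Steady-state biomass mass balance: V·X·(1 + k_d·θ_c) = Y·Q·(S₀ − S)·θ_c, so V = 0.525 × 2010 × (1150 − 16.0) × 7.07 / [3430 × (1 + 0.0602 × 7.07)] = 8.46×10^6 / 4890 = 1730 m³.
Wasting from the return line (neglecting effluent solids): Q_w = V·X / (θ_c·X_r) = 1730 × 3430 / (7.07 × 6510) = 128.9 m³/d.

Q_w ≈ 129 m³/d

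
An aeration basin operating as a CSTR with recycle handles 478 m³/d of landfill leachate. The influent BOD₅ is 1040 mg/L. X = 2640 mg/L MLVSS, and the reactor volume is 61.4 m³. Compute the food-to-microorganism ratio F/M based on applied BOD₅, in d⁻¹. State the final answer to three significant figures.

F/M ≈ 3.07 d⁻¹

Food-to-microorganism ratio F/M = Q S₀ / (V X) = 478 × 1040 / (61.40 × 2640) = 3.067 d⁻¹.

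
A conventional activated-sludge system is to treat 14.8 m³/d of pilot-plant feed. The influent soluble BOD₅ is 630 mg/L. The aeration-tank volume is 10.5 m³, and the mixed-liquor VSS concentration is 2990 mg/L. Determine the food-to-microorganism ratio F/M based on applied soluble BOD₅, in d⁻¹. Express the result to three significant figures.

F/M = applied load / biomass = Q·S₀/(V·X) = 14.8 × 630 / (10.50 × 2990) = 0.2970 d⁻¹.

F/M ≈ 0.297 d⁻¹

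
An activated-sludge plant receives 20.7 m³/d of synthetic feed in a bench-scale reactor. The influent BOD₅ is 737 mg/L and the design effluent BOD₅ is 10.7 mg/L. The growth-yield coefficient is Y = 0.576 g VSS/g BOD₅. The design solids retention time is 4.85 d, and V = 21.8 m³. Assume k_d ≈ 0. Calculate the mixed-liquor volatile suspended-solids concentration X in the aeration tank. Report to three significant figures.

X = Y·Q·ΔS·θ_c / V = 0.576 × 20.7 × (737 − 10.7) × 4.85 / 21.8 = 1927 mg/L.

X ≈ 1930 mg/L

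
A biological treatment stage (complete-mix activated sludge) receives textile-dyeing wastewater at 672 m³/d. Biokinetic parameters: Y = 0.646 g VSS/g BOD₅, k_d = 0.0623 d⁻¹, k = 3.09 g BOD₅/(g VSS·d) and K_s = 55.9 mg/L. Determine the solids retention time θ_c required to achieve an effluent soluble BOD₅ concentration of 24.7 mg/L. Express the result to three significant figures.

At the target effluent, Y k S/(K_s+S) = 0.646×3.09×24.7/80.60 = 0.6117 d⁻¹.
1/θ_c = 0.6117 − 0.0623 = 0.5494 d⁻¹, so θ_c = 1.820 d.

θ_c ≈ 1.82 d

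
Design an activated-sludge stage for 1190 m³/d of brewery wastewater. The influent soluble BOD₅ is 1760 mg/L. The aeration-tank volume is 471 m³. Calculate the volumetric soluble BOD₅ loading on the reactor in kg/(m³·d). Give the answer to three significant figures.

L_v ≈ 4.45 kg soluble BOD₅/(m³·d)

Volumetric loading L_v = Q·S₀ / V = 1190 × 1760 g/m³ / 471.0 m³ = 4447 g/(m³·d) = 4.447 kg soluble BOD₅/(m³·d).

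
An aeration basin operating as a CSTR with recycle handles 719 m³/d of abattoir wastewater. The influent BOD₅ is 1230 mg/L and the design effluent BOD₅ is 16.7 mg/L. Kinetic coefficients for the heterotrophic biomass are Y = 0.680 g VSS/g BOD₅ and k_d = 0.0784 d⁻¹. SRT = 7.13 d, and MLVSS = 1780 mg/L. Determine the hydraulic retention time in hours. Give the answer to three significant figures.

Steady-state biomass mass balance: V·X·(1 + k_d·θ_c) = Y·Q·(S₀ − S)·θ_c, so V = 0.680 × 719 × (1230 − 16.7) × 7.13 / [1780 × (1 + 0.0784 × 7.13)] = 4.23×10^6 / 2775 = 1524 m³.
HRT = V/Q = 1524 m³ / 719 m³·d⁻¹ = 2.120 d × 24 = 50.88 h.

τ ≈ 50.9 h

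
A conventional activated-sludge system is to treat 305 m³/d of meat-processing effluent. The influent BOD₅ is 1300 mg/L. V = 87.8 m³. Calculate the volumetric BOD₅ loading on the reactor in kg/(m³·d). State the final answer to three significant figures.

L_v ≈ 4.52 kg BOD₅/(m³·d)

Applied BOD₅ load per unit volume = Q·S₀/V = (305 × 1300/1000)/87.80 = 4.516 kg BOD₅·m⁻³·d⁻¹.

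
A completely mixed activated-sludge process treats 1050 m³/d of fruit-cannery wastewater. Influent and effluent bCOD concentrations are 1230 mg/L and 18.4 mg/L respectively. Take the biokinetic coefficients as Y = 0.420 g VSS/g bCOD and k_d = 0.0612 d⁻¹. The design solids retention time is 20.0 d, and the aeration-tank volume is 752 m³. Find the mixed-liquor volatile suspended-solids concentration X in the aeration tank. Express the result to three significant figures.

X ≈ 6390 mg/L

Solving the biomass balance for X: X = Y Q (S₀−S) θ_c / [V (1+k_d θ_c)] = 0.420 × 1050 × (1230 − 18.4) × 20.0 / [752 × (1 + 0.0612 × 20.0)] = 6390 mg/L.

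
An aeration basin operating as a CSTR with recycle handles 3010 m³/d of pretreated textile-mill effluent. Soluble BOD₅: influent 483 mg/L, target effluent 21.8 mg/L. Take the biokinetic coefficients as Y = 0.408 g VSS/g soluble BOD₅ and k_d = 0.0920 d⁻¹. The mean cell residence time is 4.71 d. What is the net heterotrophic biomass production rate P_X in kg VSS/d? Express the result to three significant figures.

P_X ≈ 395 kg VSS/d

Y_obs = Y / (1 + k_d θ_c) = 0.408 / (1 + 0.0920 × 4.71) = 0.408 / 1.433 = 0.2847.
Substrate removed = Q·(S₀ − S) = 3010 m³/d × (483 − 21.8) g/m³ = 1.39×10^6 g/d = 1388 kg/d.
Biomass produced: P_X = Y_obs·Q·ΔS = 0.2847 × 1388 ≈ 395.2 kg VSS/d.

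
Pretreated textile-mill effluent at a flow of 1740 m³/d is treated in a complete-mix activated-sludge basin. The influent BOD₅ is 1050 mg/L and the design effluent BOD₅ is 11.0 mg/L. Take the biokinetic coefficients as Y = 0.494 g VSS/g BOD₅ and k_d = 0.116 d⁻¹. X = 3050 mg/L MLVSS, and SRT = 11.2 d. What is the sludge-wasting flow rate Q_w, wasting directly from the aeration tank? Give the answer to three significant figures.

Rearranging the biomass balance for a CMAS with decay, V = Y·Q·ΔS·θ_c / [X·(1+k_d θ_c)] = 0.494 × 1740 × (1050 − 11.0) × 11.2 / [3050 × (1 + 0.116 × 11.2)] = 1×10^7 / 7013 = 1426 m³.
Wasting from the aeration tank: Q_w = V / θ_c = 1426 / 11.2 = 127.4 m³/d.

Q_w ≈ 127 m³/d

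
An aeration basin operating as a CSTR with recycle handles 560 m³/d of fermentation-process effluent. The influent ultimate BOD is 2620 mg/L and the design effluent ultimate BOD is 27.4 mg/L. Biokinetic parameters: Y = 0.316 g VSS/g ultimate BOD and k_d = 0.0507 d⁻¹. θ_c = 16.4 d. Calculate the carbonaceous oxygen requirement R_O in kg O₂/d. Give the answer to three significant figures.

R_O ≈ 1100 kg O₂/d

Observed yield with endogenous decay: Y_obs = Y / (1 + k_d·θ_c) = 0.316 / (1 + 0.0507 × 16.4) = 0.316 / 1.831 = 0.1725 g VSS/g ultimate BOD.
Substrate removed = Q·(S₀ − S) = 560 m³/d × (2620 − 27.4) g/m³ = 1.45×10^6 g/d = 1452 kg/d.
P_X = Y_obs·Q·(S₀ − S) = 0.1725 × 1452 = 250.5 kg VSS/d.
Carbonaceous O₂ demand = substrate oxidised − cell-mass equivalent = 1452 − 1.42 × 250.5 = 1096 kg O₂/d.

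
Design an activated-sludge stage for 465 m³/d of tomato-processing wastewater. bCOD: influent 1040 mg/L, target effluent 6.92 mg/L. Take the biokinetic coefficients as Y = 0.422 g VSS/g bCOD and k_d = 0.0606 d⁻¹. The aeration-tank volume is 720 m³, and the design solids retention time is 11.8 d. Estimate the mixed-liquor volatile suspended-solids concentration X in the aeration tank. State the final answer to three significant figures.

From V·X·(1 + k_d·θ_c) = Y·Q·(S₀ − S)·θ_c: X = 0.422 × 465 × (1040 − 6.92) × 11.8 / [720 × (1 + 0.0606 × 11.8)] = 1937 mg/L.

X ≈ 1940 mg/L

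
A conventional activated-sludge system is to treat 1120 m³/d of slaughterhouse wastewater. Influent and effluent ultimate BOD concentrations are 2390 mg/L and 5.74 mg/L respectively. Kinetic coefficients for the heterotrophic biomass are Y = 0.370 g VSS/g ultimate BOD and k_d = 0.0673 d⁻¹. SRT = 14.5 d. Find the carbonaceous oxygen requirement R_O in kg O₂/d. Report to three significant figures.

R_O ≈ 1960 kg O₂/d

The observed yield is Y_obs = Y/(1 + k_d·θ_c) = 0.370 / (1 + 0.0673 × 14.5) = 0.370 / 1.976 = 0.1873 g VSS per g ultimate BOD removed.
Mass of ultimate BOD removed per day: Q(S₀ − S) = 1120 × 2384 g/m³ = 2670 kg/d.
P_X = Y_obs·Q·(S₀ − S) = 0.1873 × 2670 = 500.1 kg VSS/d.
R_O = Q·(S₀ − S) − 1.42·P_X = 2670 − 1.42 × 500.1 = 1960 kg O₂/d.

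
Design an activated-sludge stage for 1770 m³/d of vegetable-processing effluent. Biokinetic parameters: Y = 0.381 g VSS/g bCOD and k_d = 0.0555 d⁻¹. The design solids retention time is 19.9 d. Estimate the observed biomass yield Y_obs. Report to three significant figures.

Y_obs = Y / (1 + k_d θ_c) = 0.381 / (1 + 0.0555 × 19.9) = 0.381 / 2.104 = 0.1810.

Y_obs ≈ 0.181 g VSS/g bCOD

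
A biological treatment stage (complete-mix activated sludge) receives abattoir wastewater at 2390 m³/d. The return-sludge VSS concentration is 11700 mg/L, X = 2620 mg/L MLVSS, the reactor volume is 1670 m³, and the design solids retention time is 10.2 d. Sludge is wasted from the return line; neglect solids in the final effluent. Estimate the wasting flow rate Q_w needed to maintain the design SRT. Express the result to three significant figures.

Q_w ≈ 36.7 m³/d

Wasting from the return line (neglecting effluent solids): Q_w = V·X / (θ_c·X_r) = 1670 × 2620 / (10.2 × 11700) = 36.66 m³/d.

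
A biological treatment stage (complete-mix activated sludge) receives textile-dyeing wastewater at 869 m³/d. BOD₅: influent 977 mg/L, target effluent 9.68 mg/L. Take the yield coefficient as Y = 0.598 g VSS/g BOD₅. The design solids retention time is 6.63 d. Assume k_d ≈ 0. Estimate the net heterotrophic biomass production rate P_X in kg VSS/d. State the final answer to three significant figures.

With endogenous decay neglected, the observed yield equals the true yield: Y_obs = Y = 0.598 g VSS/g BOD₅.
Substrate removed = Q·(S₀ − S) = 869 m³/d × (977 − 9.68) g/m³ = 8.41×10^5 g/d = 840.6 kg/d.
Net biomass production P_X = Y_obs × Q·(S₀ − S) = 0.5980 × 840.6 = 502.7 kg VSS/d.

P_X ≈ 503 kg VSS/d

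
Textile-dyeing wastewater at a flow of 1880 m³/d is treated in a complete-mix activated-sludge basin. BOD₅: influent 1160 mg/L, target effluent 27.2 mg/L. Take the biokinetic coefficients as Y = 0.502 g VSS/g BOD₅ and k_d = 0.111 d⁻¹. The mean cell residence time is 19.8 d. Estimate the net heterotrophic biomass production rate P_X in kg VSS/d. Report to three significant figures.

Observed yield with endogenous decay: Y_obs = Y / (1 + k_d·θ_c) = 0.502 / (1 + 0.111 × 19.8) = 0.502 / 3.198 = 0.1570 g VSS/g BOD₅.
Mass of BOD₅ removed per day: Q(S₀ − S) = 1880 × 1133 g/m³ = 2130 kg/d.
Biomass produced: P_X = Y_obs·Q·ΔS = 0.1570 × 2130 ≈ 334.3 kg VSS/d.

P_X ≈ 334 kg VSS/d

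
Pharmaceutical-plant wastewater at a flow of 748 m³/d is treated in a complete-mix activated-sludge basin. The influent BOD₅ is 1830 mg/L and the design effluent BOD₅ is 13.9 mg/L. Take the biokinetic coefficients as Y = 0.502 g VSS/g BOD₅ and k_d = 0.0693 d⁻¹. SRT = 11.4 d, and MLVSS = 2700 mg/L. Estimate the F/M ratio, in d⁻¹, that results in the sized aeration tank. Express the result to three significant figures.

F/M ≈ 0.315 d⁻¹

From the SRT design equation V = Y Q (S₀−S) θ_c / [X (1 + k_d θ_c)] = 0.502 × 748 × (1830 − 13.9) × 11.4 / [2700 × (1 + 0.0693 × 11.4)] = 7.77×10^6 / 4833 = 1609 m³.
F/M = Q·S₀ / (V·X) = 748 × 1830 / (1609 × 2700) = 0.3152 g BOD₅·(g VSS·d)⁻¹.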